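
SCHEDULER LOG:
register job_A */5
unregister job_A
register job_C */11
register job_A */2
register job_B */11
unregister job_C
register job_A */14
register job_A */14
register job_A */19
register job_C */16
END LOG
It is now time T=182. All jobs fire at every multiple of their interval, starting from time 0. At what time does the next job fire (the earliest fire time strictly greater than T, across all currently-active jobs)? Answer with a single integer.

Answer: 187

Derivation:
Op 1: register job_A */5 -> active={job_A:*/5}
Op 2: unregister job_A -> active={}
Op 3: register job_C */11 -> active={job_C:*/11}
Op 4: register job_A */2 -> active={job_A:*/2, job_C:*/11}
Op 5: register job_B */11 -> active={job_A:*/2, job_B:*/11, job_C:*/11}
Op 6: unregister job_C -> active={job_A:*/2, job_B:*/11}
Op 7: register job_A */14 -> active={job_A:*/14, job_B:*/11}
Op 8: register job_A */14 -> active={job_A:*/14, job_B:*/11}
Op 9: register job_A */19 -> active={job_A:*/19, job_B:*/11}
Op 10: register job_C */16 -> active={job_A:*/19, job_B:*/11, job_C:*/16}
  job_A: interval 19, next fire after T=182 is 190
  job_B: interval 11, next fire after T=182 is 187
  job_C: interval 16, next fire after T=182 is 192
Earliest fire time = 187 (job job_B)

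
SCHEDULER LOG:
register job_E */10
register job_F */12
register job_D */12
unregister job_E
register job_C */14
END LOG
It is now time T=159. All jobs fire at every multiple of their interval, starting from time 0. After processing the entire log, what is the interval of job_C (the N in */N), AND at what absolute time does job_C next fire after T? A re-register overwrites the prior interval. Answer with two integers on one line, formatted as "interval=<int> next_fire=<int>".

Answer: interval=14 next_fire=168

Derivation:
Op 1: register job_E */10 -> active={job_E:*/10}
Op 2: register job_F */12 -> active={job_E:*/10, job_F:*/12}
Op 3: register job_D */12 -> active={job_D:*/12, job_E:*/10, job_F:*/12}
Op 4: unregister job_E -> active={job_D:*/12, job_F:*/12}
Op 5: register job_C */14 -> active={job_C:*/14, job_D:*/12, job_F:*/12}
Final interval of job_C = 14
Next fire of job_C after T=159: (159//14+1)*14 = 168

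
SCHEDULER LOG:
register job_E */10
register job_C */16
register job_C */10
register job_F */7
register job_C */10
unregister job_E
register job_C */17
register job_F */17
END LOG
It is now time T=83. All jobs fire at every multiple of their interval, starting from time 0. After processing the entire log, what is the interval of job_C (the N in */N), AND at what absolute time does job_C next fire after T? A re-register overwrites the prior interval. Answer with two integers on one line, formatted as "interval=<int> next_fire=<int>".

Op 1: register job_E */10 -> active={job_E:*/10}
Op 2: register job_C */16 -> active={job_C:*/16, job_E:*/10}
Op 3: register job_C */10 -> active={job_C:*/10, job_E:*/10}
Op 4: register job_F */7 -> active={job_C:*/10, job_E:*/10, job_F:*/7}
Op 5: register job_C */10 -> active={job_C:*/10, job_E:*/10, job_F:*/7}
Op 6: unregister job_E -> active={job_C:*/10, job_F:*/7}
Op 7: register job_C */17 -> active={job_C:*/17, job_F:*/7}
Op 8: register job_F */17 -> active={job_C:*/17, job_F:*/17}
Final interval of job_C = 17
Next fire of job_C after T=83: (83//17+1)*17 = 85

Answer: interval=17 next_fire=85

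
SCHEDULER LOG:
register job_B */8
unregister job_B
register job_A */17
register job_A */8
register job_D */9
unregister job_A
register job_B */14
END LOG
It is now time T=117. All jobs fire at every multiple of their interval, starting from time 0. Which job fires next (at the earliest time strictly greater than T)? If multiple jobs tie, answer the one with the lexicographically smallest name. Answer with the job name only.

Op 1: register job_B */8 -> active={job_B:*/8}
Op 2: unregister job_B -> active={}
Op 3: register job_A */17 -> active={job_A:*/17}
Op 4: register job_A */8 -> active={job_A:*/8}
Op 5: register job_D */9 -> active={job_A:*/8, job_D:*/9}
Op 6: unregister job_A -> active={job_D:*/9}
Op 7: register job_B */14 -> active={job_B:*/14, job_D:*/9}
  job_B: interval 14, next fire after T=117 is 126
  job_D: interval 9, next fire after T=117 is 126
Earliest = 126, winner (lex tiebreak) = job_B

Answer: job_B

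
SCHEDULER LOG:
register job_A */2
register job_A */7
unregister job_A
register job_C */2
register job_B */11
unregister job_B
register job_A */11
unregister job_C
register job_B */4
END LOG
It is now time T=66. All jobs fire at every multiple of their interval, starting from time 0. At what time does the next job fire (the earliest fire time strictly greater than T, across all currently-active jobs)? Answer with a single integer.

Op 1: register job_A */2 -> active={job_A:*/2}
Op 2: register job_A */7 -> active={job_A:*/7}
Op 3: unregister job_A -> active={}
Op 4: register job_C */2 -> active={job_C:*/2}
Op 5: register job_B */11 -> active={job_B:*/11, job_C:*/2}
Op 6: unregister job_B -> active={job_C:*/2}
Op 7: register job_A */11 -> active={job_A:*/11, job_C:*/2}
Op 8: unregister job_C -> active={job_A:*/11}
Op 9: register job_B */4 -> active={job_A:*/11, job_B:*/4}
  job_A: interval 11, next fire after T=66 is 77
  job_B: interval 4, next fire after T=66 is 68
Earliest fire time = 68 (job job_B)

Answer: 68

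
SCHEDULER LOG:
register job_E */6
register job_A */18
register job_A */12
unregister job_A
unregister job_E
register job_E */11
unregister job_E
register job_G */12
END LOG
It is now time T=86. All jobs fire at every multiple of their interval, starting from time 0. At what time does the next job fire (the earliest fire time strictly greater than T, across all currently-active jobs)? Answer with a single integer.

Answer: 96

Derivation:
Op 1: register job_E */6 -> active={job_E:*/6}
Op 2: register job_A */18 -> active={job_A:*/18, job_E:*/6}
Op 3: register job_A */12 -> active={job_A:*/12, job_E:*/6}
Op 4: unregister job_A -> active={job_E:*/6}
Op 5: unregister job_E -> active={}
Op 6: register job_E */11 -> active={job_E:*/11}
Op 7: unregister job_E -> active={}
Op 8: register job_G */12 -> active={job_G:*/12}
  job_G: interval 12, next fire after T=86 is 96
Earliest fire time = 96 (job job_G)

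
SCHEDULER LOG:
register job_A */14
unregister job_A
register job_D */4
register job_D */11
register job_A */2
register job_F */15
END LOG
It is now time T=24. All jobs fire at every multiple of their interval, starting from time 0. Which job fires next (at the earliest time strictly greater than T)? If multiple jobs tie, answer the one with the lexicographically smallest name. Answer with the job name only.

Answer: job_A

Derivation:
Op 1: register job_A */14 -> active={job_A:*/14}
Op 2: unregister job_A -> active={}
Op 3: register job_D */4 -> active={job_D:*/4}
Op 4: register job_D */11 -> active={job_D:*/11}
Op 5: register job_A */2 -> active={job_A:*/2, job_D:*/11}
Op 6: register job_F */15 -> active={job_A:*/2, job_D:*/11, job_F:*/15}
  job_A: interval 2, next fire after T=24 is 26
  job_D: interval 11, next fire after T=24 is 33
  job_F: interval 15, next fire after T=24 is 30
Earliest = 26, winner (lex tiebreak) = job_A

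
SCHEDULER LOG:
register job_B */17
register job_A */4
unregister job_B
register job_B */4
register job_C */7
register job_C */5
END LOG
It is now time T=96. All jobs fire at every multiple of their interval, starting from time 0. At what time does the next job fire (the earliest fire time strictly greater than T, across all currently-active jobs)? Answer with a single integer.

Answer: 100

Derivation:
Op 1: register job_B */17 -> active={job_B:*/17}
Op 2: register job_A */4 -> active={job_A:*/4, job_B:*/17}
Op 3: unregister job_B -> active={job_A:*/4}
Op 4: register job_B */4 -> active={job_A:*/4, job_B:*/4}
Op 5: register job_C */7 -> active={job_A:*/4, job_B:*/4, job_C:*/7}
Op 6: register job_C */5 -> active={job_A:*/4, job_B:*/4, job_C:*/5}
  job_A: interval 4, next fire after T=96 is 100
  job_B: interval 4, next fire after T=96 is 100
  job_C: interval 5, next fire after T=96 is 100
Earliest fire time = 100 (job job_A)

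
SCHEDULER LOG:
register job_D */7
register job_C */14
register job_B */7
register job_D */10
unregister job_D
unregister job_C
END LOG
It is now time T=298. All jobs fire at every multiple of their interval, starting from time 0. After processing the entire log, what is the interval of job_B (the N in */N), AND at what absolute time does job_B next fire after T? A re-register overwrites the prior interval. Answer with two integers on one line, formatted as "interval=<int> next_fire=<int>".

Op 1: register job_D */7 -> active={job_D:*/7}
Op 2: register job_C */14 -> active={job_C:*/14, job_D:*/7}
Op 3: register job_B */7 -> active={job_B:*/7, job_C:*/14, job_D:*/7}
Op 4: register job_D */10 -> active={job_B:*/7, job_C:*/14, job_D:*/10}
Op 5: unregister job_D -> active={job_B:*/7, job_C:*/14}
Op 6: unregister job_C -> active={job_B:*/7}
Final interval of job_B = 7
Next fire of job_B after T=298: (298//7+1)*7 = 301

Answer: interval=7 next_fire=301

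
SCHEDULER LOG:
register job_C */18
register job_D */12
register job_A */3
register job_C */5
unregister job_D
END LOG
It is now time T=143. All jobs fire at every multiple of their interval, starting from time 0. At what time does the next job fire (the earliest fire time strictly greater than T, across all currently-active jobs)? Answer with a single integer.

Op 1: register job_C */18 -> active={job_C:*/18}
Op 2: register job_D */12 -> active={job_C:*/18, job_D:*/12}
Op 3: register job_A */3 -> active={job_A:*/3, job_C:*/18, job_D:*/12}
Op 4: register job_C */5 -> active={job_A:*/3, job_C:*/5, job_D:*/12}
Op 5: unregister job_D -> active={job_A:*/3, job_C:*/5}
  job_A: interval 3, next fire after T=143 is 144
  job_C: interval 5, next fire after T=143 is 145
Earliest fire time = 144 (job job_A)

Answer: 144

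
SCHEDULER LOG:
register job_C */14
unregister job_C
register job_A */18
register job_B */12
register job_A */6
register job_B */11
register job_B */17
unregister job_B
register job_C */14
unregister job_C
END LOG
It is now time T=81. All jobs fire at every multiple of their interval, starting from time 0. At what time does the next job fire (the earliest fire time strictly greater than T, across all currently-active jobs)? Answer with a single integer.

Op 1: register job_C */14 -> active={job_C:*/14}
Op 2: unregister job_C -> active={}
Op 3: register job_A */18 -> active={job_A:*/18}
Op 4: register job_B */12 -> active={job_A:*/18, job_B:*/12}
Op 5: register job_A */6 -> active={job_A:*/6, job_B:*/12}
Op 6: register job_B */11 -> active={job_A:*/6, job_B:*/11}
Op 7: register job_B */17 -> active={job_A:*/6, job_B:*/17}
Op 8: unregister job_B -> active={job_A:*/6}
Op 9: register job_C */14 -> active={job_A:*/6, job_C:*/14}
Op 10: unregister job_C -> active={job_A:*/6}
  job_A: interval 6, next fire after T=81 is 84
Earliest fire time = 84 (job job_A)

Answer: 84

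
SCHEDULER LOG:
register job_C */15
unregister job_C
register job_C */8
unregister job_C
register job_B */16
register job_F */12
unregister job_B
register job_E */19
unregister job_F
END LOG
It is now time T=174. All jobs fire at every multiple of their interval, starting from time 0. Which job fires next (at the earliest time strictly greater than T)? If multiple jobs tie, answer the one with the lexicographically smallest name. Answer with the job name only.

Answer: job_E

Derivation:
Op 1: register job_C */15 -> active={job_C:*/15}
Op 2: unregister job_C -> active={}
Op 3: register job_C */8 -> active={job_C:*/8}
Op 4: unregister job_C -> active={}
Op 5: register job_B */16 -> active={job_B:*/16}
Op 6: register job_F */12 -> active={job_B:*/16, job_F:*/12}
Op 7: unregister job_B -> active={job_F:*/12}
Op 8: register job_E */19 -> active={job_E:*/19, job_F:*/12}
Op 9: unregister job_F -> active={job_E:*/19}
  job_E: interval 19, next fire after T=174 is 190
Earliest = 190, winner (lex tiebreak) = job_E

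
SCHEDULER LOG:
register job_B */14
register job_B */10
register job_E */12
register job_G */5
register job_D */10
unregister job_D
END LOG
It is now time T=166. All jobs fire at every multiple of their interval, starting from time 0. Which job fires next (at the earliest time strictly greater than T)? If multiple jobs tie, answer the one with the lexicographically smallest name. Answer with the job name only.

Op 1: register job_B */14 -> active={job_B:*/14}
Op 2: register job_B */10 -> active={job_B:*/10}
Op 3: register job_E */12 -> active={job_B:*/10, job_E:*/12}
Op 4: register job_G */5 -> active={job_B:*/10, job_E:*/12, job_G:*/5}
Op 5: register job_D */10 -> active={job_B:*/10, job_D:*/10, job_E:*/12, job_G:*/5}
Op 6: unregister job_D -> active={job_B:*/10, job_E:*/12, job_G:*/5}
  job_B: interval 10, next fire after T=166 is 170
  job_E: interval 12, next fire after T=166 is 168
  job_G: interval 5, next fire after T=166 is 170
Earliest = 168, winner (lex tiebreak) = job_E

Answer: job_E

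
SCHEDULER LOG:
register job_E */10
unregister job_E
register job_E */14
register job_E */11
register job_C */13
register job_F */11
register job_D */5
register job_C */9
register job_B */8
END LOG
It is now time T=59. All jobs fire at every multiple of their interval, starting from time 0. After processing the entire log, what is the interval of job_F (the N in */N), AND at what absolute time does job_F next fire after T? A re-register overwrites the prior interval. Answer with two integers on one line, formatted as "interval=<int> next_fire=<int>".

Op 1: register job_E */10 -> active={job_E:*/10}
Op 2: unregister job_E -> active={}
Op 3: register job_E */14 -> active={job_E:*/14}
Op 4: register job_E */11 -> active={job_E:*/11}
Op 5: register job_C */13 -> active={job_C:*/13, job_E:*/11}
Op 6: register job_F */11 -> active={job_C:*/13, job_E:*/11, job_F:*/11}
Op 7: register job_D */5 -> active={job_C:*/13, job_D:*/5, job_E:*/11, job_F:*/11}
Op 8: register job_C */9 -> active={job_C:*/9, job_D:*/5, job_E:*/11, job_F:*/11}
Op 9: register job_B */8 -> active={job_B:*/8, job_C:*/9, job_D:*/5, job_E:*/11, job_F:*/11}
Final interval of job_F = 11
Next fire of job_F after T=59: (59//11+1)*11 = 66

Answer: interval=11 next_fire=66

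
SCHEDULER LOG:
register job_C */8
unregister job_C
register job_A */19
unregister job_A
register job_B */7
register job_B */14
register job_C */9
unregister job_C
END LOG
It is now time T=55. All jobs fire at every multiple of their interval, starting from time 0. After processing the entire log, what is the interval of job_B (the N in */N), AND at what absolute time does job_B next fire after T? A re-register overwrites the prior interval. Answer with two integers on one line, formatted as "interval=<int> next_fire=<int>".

Answer: interval=14 next_fire=56

Derivation:
Op 1: register job_C */8 -> active={job_C:*/8}
Op 2: unregister job_C -> active={}
Op 3: register job_A */19 -> active={job_A:*/19}
Op 4: unregister job_A -> active={}
Op 5: register job_B */7 -> active={job_B:*/7}
Op 6: register job_B */14 -> active={job_B:*/14}
Op 7: register job_C */9 -> active={job_B:*/14, job_C:*/9}
Op 8: unregister job_C -> active={job_B:*/14}
Final interval of job_B = 14
Next fire of job_B after T=55: (55//14+1)*14 = 56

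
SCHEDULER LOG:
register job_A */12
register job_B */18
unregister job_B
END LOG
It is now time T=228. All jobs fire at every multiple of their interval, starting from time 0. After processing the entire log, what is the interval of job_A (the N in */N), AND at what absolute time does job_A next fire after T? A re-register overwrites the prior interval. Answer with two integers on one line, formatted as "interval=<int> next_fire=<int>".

Op 1: register job_A */12 -> active={job_A:*/12}
Op 2: register job_B */18 -> active={job_A:*/12, job_B:*/18}
Op 3: unregister job_B -> active={job_A:*/12}
Final interval of job_A = 12
Next fire of job_A after T=228: (228//12+1)*12 = 240

Answer: interval=12 next_fire=240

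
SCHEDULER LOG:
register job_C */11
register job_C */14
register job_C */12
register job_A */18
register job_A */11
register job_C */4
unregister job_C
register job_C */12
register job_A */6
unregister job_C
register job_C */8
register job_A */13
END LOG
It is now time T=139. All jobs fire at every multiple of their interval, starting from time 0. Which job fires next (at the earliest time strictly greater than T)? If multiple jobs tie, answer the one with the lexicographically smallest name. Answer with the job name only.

Op 1: register job_C */11 -> active={job_C:*/11}
Op 2: register job_C */14 -> active={job_C:*/14}
Op 3: register job_C */12 -> active={job_C:*/12}
Op 4: register job_A */18 -> active={job_A:*/18, job_C:*/12}
Op 5: register job_A */11 -> active={job_A:*/11, job_C:*/12}
Op 6: register job_C */4 -> active={job_A:*/11, job_C:*/4}
Op 7: unregister job_C -> active={job_A:*/11}
Op 8: register job_C */12 -> active={job_A:*/11, job_C:*/12}
Op 9: register job_A */6 -> active={job_A:*/6, job_C:*/12}
Op 10: unregister job_C -> active={job_A:*/6}
Op 11: register job_C */8 -> active={job_A:*/6, job_C:*/8}
Op 12: register job_A */13 -> active={job_A:*/13, job_C:*/8}
  job_A: interval 13, next fire after T=139 is 143
  job_C: interval 8, next fire after T=139 is 144
Earliest = 143, winner (lex tiebreak) = job_A

Answer: job_A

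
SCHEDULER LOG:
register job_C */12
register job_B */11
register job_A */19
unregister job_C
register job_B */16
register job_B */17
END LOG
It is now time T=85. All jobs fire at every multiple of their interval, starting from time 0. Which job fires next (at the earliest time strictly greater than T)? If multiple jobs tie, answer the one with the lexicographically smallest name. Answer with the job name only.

Op 1: register job_C */12 -> active={job_C:*/12}
Op 2: register job_B */11 -> active={job_B:*/11, job_C:*/12}
Op 3: register job_A */19 -> active={job_A:*/19, job_B:*/11, job_C:*/12}
Op 4: unregister job_C -> active={job_A:*/19, job_B:*/11}
Op 5: register job_B */16 -> active={job_A:*/19, job_B:*/16}
Op 6: register job_B */17 -> active={job_A:*/19, job_B:*/17}
  job_A: interval 19, next fire after T=85 is 95
  job_B: interval 17, next fire after T=85 is 102
Earliest = 95, winner (lex tiebreak) = job_A

Answer: job_A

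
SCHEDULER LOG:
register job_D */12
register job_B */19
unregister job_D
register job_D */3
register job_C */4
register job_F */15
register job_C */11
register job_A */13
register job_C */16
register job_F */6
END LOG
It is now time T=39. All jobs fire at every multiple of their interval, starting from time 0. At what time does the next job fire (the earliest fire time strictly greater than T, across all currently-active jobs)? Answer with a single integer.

Op 1: register job_D */12 -> active={job_D:*/12}
Op 2: register job_B */19 -> active={job_B:*/19, job_D:*/12}
Op 3: unregister job_D -> active={job_B:*/19}
Op 4: register job_D */3 -> active={job_B:*/19, job_D:*/3}
Op 5: register job_C */4 -> active={job_B:*/19, job_C:*/4, job_D:*/3}
Op 6: register job_F */15 -> active={job_B:*/19, job_C:*/4, job_D:*/3, job_F:*/15}
Op 7: register job_C */11 -> active={job_B:*/19, job_C:*/11, job_D:*/3, job_F:*/15}
Op 8: register job_A */13 -> active={job_A:*/13, job_B:*/19, job_C:*/11, job_D:*/3, job_F:*/15}
Op 9: register job_C */16 -> active={job_A:*/13, job_B:*/19, job_C:*/16, job_D:*/3, job_F:*/15}
Op 10: register job_F */6 -> active={job_A:*/13, job_B:*/19, job_C:*/16, job_D:*/3, job_F:*/6}
  job_A: interval 13, next fire after T=39 is 52
  job_B: interval 19, next fire after T=39 is 57
  job_C: interval 16, next fire after T=39 is 48
  job_D: interval 3, next fire after T=39 is 42
  job_F: interval 6, next fire after T=39 is 42
Earliest fire time = 42 (job job_D)

Answer: 42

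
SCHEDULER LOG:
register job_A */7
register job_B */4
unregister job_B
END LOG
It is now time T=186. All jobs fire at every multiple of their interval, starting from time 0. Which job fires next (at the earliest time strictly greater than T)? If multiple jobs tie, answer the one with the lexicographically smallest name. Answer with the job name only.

Op 1: register job_A */7 -> active={job_A:*/7}
Op 2: register job_B */4 -> active={job_A:*/7, job_B:*/4}
Op 3: unregister job_B -> active={job_A:*/7}
  job_A: interval 7, next fire after T=186 is 189
Earliest = 189, winner (lex tiebreak) = job_A

Answer: job_A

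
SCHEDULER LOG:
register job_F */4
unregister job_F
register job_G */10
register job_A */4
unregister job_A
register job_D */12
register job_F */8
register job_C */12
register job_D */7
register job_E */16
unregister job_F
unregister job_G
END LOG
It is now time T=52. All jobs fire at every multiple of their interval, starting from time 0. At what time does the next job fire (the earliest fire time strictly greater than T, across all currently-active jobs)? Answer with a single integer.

Op 1: register job_F */4 -> active={job_F:*/4}
Op 2: unregister job_F -> active={}
Op 3: register job_G */10 -> active={job_G:*/10}
Op 4: register job_A */4 -> active={job_A:*/4, job_G:*/10}
Op 5: unregister job_A -> active={job_G:*/10}
Op 6: register job_D */12 -> active={job_D:*/12, job_G:*/10}
Op 7: register job_F */8 -> active={job_D:*/12, job_F:*/8, job_G:*/10}
Op 8: register job_C */12 -> active={job_C:*/12, job_D:*/12, job_F:*/8, job_G:*/10}
Op 9: register job_D */7 -> active={job_C:*/12, job_D:*/7, job_F:*/8, job_G:*/10}
Op 10: register job_E */16 -> active={job_C:*/12, job_D:*/7, job_E:*/16, job_F:*/8, job_G:*/10}
Op 11: unregister job_F -> active={job_C:*/12, job_D:*/7, job_E:*/16, job_G:*/10}
Op 12: unregister job_G -> active={job_C:*/12, job_D:*/7, job_E:*/16}
  job_C: interval 12, next fire after T=52 is 60
  job_D: interval 7, next fire after T=52 is 56
  job_E: interval 16, next fire after T=52 is 64
Earliest fire time = 56 (job job_D)

Answer: 56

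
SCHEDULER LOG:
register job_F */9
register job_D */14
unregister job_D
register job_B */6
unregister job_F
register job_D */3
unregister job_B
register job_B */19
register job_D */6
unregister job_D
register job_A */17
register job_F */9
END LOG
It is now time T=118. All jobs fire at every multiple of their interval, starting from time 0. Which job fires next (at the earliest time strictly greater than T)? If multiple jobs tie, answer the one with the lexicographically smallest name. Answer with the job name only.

Op 1: register job_F */9 -> active={job_F:*/9}
Op 2: register job_D */14 -> active={job_D:*/14, job_F:*/9}
Op 3: unregister job_D -> active={job_F:*/9}
Op 4: register job_B */6 -> active={job_B:*/6, job_F:*/9}
Op 5: unregister job_F -> active={job_B:*/6}
Op 6: register job_D */3 -> active={job_B:*/6, job_D:*/3}
Op 7: unregister job_B -> active={job_D:*/3}
Op 8: register job_B */19 -> active={job_B:*/19, job_D:*/3}
Op 9: register job_D */6 -> active={job_B:*/19, job_D:*/6}
Op 10: unregister job_D -> active={job_B:*/19}
Op 11: register job_A */17 -> active={job_A:*/17, job_B:*/19}
Op 12: register job_F */9 -> active={job_A:*/17, job_B:*/19, job_F:*/9}
  job_A: interval 17, next fire after T=118 is 119
  job_B: interval 19, next fire after T=118 is 133
  job_F: interval 9, next fire after T=118 is 126
Earliest = 119, winner (lex tiebreak) = job_A

Answer: job_A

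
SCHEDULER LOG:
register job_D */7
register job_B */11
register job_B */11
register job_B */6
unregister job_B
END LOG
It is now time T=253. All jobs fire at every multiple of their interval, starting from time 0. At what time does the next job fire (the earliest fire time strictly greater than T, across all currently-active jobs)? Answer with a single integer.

Answer: 259

Derivation:
Op 1: register job_D */7 -> active={job_D:*/7}
Op 2: register job_B */11 -> active={job_B:*/11, job_D:*/7}
Op 3: register job_B */11 -> active={job_B:*/11, job_D:*/7}
Op 4: register job_B */6 -> active={job_B:*/6, job_D:*/7}
Op 5: unregister job_B -> active={job_D:*/7}
  job_D: interval 7, next fire after T=253 is 259
Earliest fire time = 259 (job job_D)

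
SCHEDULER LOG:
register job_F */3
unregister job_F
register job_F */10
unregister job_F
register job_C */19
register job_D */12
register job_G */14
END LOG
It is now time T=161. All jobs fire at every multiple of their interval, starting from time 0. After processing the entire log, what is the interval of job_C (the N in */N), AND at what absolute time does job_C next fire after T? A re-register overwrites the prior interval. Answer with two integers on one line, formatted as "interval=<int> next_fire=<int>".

Op 1: register job_F */3 -> active={job_F:*/3}
Op 2: unregister job_F -> active={}
Op 3: register job_F */10 -> active={job_F:*/10}
Op 4: unregister job_F -> active={}
Op 5: register job_C */19 -> active={job_C:*/19}
Op 6: register job_D */12 -> active={job_C:*/19, job_D:*/12}
Op 7: register job_G */14 -> active={job_C:*/19, job_D:*/12, job_G:*/14}
Final interval of job_C = 19
Next fire of job_C after T=161: (161//19+1)*19 = 171

Answer: interval=19 next_fire=171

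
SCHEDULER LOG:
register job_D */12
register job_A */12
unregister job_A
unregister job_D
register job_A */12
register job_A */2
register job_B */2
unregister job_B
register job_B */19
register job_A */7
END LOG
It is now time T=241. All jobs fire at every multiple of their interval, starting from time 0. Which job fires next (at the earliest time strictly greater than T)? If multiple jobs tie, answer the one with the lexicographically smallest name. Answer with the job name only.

Op 1: register job_D */12 -> active={job_D:*/12}
Op 2: register job_A */12 -> active={job_A:*/12, job_D:*/12}
Op 3: unregister job_A -> active={job_D:*/12}
Op 4: unregister job_D -> active={}
Op 5: register job_A */12 -> active={job_A:*/12}
Op 6: register job_A */2 -> active={job_A:*/2}
Op 7: register job_B */2 -> active={job_A:*/2, job_B:*/2}
Op 8: unregister job_B -> active={job_A:*/2}
Op 9: register job_B */19 -> active={job_A:*/2, job_B:*/19}
Op 10: register job_A */7 -> active={job_A:*/7, job_B:*/19}
  job_A: interval 7, next fire after T=241 is 245
  job_B: interval 19, next fire after T=241 is 247
Earliest = 245, winner (lex tiebreak) = job_A

Answer: job_A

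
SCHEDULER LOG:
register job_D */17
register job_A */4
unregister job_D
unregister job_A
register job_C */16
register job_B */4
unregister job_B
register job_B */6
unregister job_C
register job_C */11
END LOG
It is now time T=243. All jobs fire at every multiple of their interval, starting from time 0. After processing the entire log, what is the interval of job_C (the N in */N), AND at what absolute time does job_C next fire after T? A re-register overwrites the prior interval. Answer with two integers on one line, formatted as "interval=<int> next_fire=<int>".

Answer: interval=11 next_fire=253

Derivation:
Op 1: register job_D */17 -> active={job_D:*/17}
Op 2: register job_A */4 -> active={job_A:*/4, job_D:*/17}
Op 3: unregister job_D -> active={job_A:*/4}
Op 4: unregister job_A -> active={}
Op 5: register job_C */16 -> active={job_C:*/16}
Op 6: register job_B */4 -> active={job_B:*/4, job_C:*/16}
Op 7: unregister job_B -> active={job_C:*/16}
Op 8: register job_B */6 -> active={job_B:*/6, job_C:*/16}
Op 9: unregister job_C -> active={job_B:*/6}
Op 10: register job_C */11 -> active={job_B:*/6, job_C:*/11}
Final interval of job_C = 11
Next fire of job_C after T=243: (243//11+1)*11 = 253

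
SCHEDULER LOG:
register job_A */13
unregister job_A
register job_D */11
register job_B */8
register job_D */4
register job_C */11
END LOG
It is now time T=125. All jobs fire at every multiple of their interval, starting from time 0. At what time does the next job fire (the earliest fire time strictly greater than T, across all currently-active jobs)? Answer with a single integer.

Op 1: register job_A */13 -> active={job_A:*/13}
Op 2: unregister job_A -> active={}
Op 3: register job_D */11 -> active={job_D:*/11}
Op 4: register job_B */8 -> active={job_B:*/8, job_D:*/11}
Op 5: register job_D */4 -> active={job_B:*/8, job_D:*/4}
Op 6: register job_C */11 -> active={job_B:*/8, job_C:*/11, job_D:*/4}
  job_B: interval 8, next fire after T=125 is 128
  job_C: interval 11, next fire after T=125 is 132
  job_D: interval 4, next fire after T=125 is 128
Earliest fire time = 128 (job job_B)

Answer: 128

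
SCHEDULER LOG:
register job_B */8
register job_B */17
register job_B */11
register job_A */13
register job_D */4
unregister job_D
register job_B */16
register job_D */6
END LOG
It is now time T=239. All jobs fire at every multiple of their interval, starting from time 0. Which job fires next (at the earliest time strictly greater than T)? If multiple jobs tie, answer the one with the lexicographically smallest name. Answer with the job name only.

Op 1: register job_B */8 -> active={job_B:*/8}
Op 2: register job_B */17 -> active={job_B:*/17}
Op 3: register job_B */11 -> active={job_B:*/11}
Op 4: register job_A */13 -> active={job_A:*/13, job_B:*/11}
Op 5: register job_D */4 -> active={job_A:*/13, job_B:*/11, job_D:*/4}
Op 6: unregister job_D -> active={job_A:*/13, job_B:*/11}
Op 7: register job_B */16 -> active={job_A:*/13, job_B:*/16}
Op 8: register job_D */6 -> active={job_A:*/13, job_B:*/16, job_D:*/6}
  job_A: interval 13, next fire after T=239 is 247
  job_B: interval 16, next fire after T=239 is 240
  job_D: interval 6, next fire after T=239 is 240
Earliest = 240, winner (lex tiebreak) = job_B

Answer: job_B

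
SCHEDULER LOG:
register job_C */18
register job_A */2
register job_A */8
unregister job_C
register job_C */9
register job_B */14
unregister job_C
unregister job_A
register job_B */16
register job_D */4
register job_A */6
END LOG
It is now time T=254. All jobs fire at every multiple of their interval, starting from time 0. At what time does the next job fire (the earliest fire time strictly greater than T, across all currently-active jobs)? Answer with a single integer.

Op 1: register job_C */18 -> active={job_C:*/18}
Op 2: register job_A */2 -> active={job_A:*/2, job_C:*/18}
Op 3: register job_A */8 -> active={job_A:*/8, job_C:*/18}
Op 4: unregister job_C -> active={job_A:*/8}
Op 5: register job_C */9 -> active={job_A:*/8, job_C:*/9}
Op 6: register job_B */14 -> active={job_A:*/8, job_B:*/14, job_C:*/9}
Op 7: unregister job_C -> active={job_A:*/8, job_B:*/14}
Op 8: unregister job_A -> active={job_B:*/14}
Op 9: register job_B */16 -> active={job_B:*/16}
Op 10: register job_D */4 -> active={job_B:*/16, job_D:*/4}
Op 11: register job_A */6 -> active={job_A:*/6, job_B:*/16, job_D:*/4}
  job_A: interval 6, next fire after T=254 is 258
  job_B: interval 16, next fire after T=254 is 256
  job_D: interval 4, next fire after T=254 is 256
Earliest fire time = 256 (job job_B)

Answer: 256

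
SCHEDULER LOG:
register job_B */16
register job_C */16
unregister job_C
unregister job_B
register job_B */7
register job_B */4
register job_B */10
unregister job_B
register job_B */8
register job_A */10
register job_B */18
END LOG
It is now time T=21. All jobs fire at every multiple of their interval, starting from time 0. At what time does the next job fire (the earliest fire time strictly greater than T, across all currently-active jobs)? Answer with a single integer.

Op 1: register job_B */16 -> active={job_B:*/16}
Op 2: register job_C */16 -> active={job_B:*/16, job_C:*/16}
Op 3: unregister job_C -> active={job_B:*/16}
Op 4: unregister job_B -> active={}
Op 5: register job_B */7 -> active={job_B:*/7}
Op 6: register job_B */4 -> active={job_B:*/4}
Op 7: register job_B */10 -> active={job_B:*/10}
Op 8: unregister job_B -> active={}
Op 9: register job_B */8 -> active={job_B:*/8}
Op 10: register job_A */10 -> active={job_A:*/10, job_B:*/8}
Op 11: register job_B */18 -> active={job_A:*/10, job_B:*/18}
  job_A: interval 10, next fire after T=21 is 30
  job_B: interval 18, next fire after T=21 is 36
Earliest fire time = 30 (job job_A)

Answer: 30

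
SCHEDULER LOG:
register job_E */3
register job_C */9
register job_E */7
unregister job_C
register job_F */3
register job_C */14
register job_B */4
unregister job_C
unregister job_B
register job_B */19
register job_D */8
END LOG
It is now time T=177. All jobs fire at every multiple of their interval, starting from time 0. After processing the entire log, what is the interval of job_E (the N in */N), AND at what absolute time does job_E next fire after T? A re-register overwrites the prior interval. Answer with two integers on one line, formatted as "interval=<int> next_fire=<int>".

Op 1: register job_E */3 -> active={job_E:*/3}
Op 2: register job_C */9 -> active={job_C:*/9, job_E:*/3}
Op 3: register job_E */7 -> active={job_C:*/9, job_E:*/7}
Op 4: unregister job_C -> active={job_E:*/7}
Op 5: register job_F */3 -> active={job_E:*/7, job_F:*/3}
Op 6: register job_C */14 -> active={job_C:*/14, job_E:*/7, job_F:*/3}
Op 7: register job_B */4 -> active={job_B:*/4, job_C:*/14, job_E:*/7, job_F:*/3}
Op 8: unregister job_C -> active={job_B:*/4, job_E:*/7, job_F:*/3}
Op 9: unregister job_B -> active={job_E:*/7, job_F:*/3}
Op 10: register job_B */19 -> active={job_B:*/19, job_E:*/7, job_F:*/3}
Op 11: register job_D */8 -> active={job_B:*/19, job_D:*/8, job_E:*/7, job_F:*/3}
Final interval of job_E = 7
Next fire of job_E after T=177: (177//7+1)*7 = 182

Answer: interval=7 next_fire=182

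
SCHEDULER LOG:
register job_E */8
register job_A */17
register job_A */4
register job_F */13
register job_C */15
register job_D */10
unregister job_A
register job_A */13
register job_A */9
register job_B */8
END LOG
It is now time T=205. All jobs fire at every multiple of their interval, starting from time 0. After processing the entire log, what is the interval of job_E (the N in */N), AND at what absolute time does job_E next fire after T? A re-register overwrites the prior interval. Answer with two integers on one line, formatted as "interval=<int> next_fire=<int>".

Answer: interval=8 next_fire=208

Derivation:
Op 1: register job_E */8 -> active={job_E:*/8}
Op 2: register job_A */17 -> active={job_A:*/17, job_E:*/8}
Op 3: register job_A */4 -> active={job_A:*/4, job_E:*/8}
Op 4: register job_F */13 -> active={job_A:*/4, job_E:*/8, job_F:*/13}
Op 5: register job_C */15 -> active={job_A:*/4, job_C:*/15, job_E:*/8, job_F:*/13}
Op 6: register job_D */10 -> active={job_A:*/4, job_C:*/15, job_D:*/10, job_E:*/8, job_F:*/13}
Op 7: unregister job_A -> active={job_C:*/15, job_D:*/10, job_E:*/8, job_F:*/13}
Op 8: register job_A */13 -> active={job_A:*/13, job_C:*/15, job_D:*/10, job_E:*/8, job_F:*/13}
Op 9: register job_A */9 -> active={job_A:*/9, job_C:*/15, job_D:*/10, job_E:*/8, job_F:*/13}
Op 10: register job_B */8 -> active={job_A:*/9, job_B:*/8, job_C:*/15, job_D:*/10, job_E:*/8, job_F:*/13}
Final interval of job_E = 8
Next fire of job_E after T=205: (205//8+1)*8 = 208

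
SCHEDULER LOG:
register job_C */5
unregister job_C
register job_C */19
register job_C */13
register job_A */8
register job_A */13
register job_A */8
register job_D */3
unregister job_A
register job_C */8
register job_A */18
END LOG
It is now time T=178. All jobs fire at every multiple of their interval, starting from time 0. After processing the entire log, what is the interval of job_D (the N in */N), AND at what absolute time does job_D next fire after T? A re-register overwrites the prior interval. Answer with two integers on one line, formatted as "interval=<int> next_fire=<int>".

Op 1: register job_C */5 -> active={job_C:*/5}
Op 2: unregister job_C -> active={}
Op 3: register job_C */19 -> active={job_C:*/19}
Op 4: register job_C */13 -> active={job_C:*/13}
Op 5: register job_A */8 -> active={job_A:*/8, job_C:*/13}
Op 6: register job_A */13 -> active={job_A:*/13, job_C:*/13}
Op 7: register job_A */8 -> active={job_A:*/8, job_C:*/13}
Op 8: register job_D */3 -> active={job_A:*/8, job_C:*/13, job_D:*/3}
Op 9: unregister job_A -> active={job_C:*/13, job_D:*/3}
Op 10: register job_C */8 -> active={job_C:*/8, job_D:*/3}
Op 11: register job_A */18 -> active={job_A:*/18, job_C:*/8, job_D:*/3}
Final interval of job_D = 3
Next fire of job_D after T=178: (178//3+1)*3 = 180

Answer: interval=3 next_fire=180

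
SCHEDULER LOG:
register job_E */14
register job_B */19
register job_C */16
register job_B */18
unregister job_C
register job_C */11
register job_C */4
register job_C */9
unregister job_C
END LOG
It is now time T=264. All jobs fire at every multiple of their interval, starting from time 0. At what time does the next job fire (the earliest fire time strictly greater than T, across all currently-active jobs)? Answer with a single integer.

Answer: 266

Derivation:
Op 1: register job_E */14 -> active={job_E:*/14}
Op 2: register job_B */19 -> active={job_B:*/19, job_E:*/14}
Op 3: register job_C */16 -> active={job_B:*/19, job_C:*/16, job_E:*/14}
Op 4: register job_B */18 -> active={job_B:*/18, job_C:*/16, job_E:*/14}
Op 5: unregister job_C -> active={job_B:*/18, job_E:*/14}
Op 6: register job_C */11 -> active={job_B:*/18, job_C:*/11, job_E:*/14}
Op 7: register job_C */4 -> active={job_B:*/18, job_C:*/4, job_E:*/14}
Op 8: register job_C */9 -> active={job_B:*/18, job_C:*/9, job_E:*/14}
Op 9: unregister job_C -> active={job_B:*/18, job_E:*/14}
  job_B: interval 18, next fire after T=264 is 270
  job_E: interval 14, next fire after T=264 is 266
Earliest fire time = 266 (job job_E)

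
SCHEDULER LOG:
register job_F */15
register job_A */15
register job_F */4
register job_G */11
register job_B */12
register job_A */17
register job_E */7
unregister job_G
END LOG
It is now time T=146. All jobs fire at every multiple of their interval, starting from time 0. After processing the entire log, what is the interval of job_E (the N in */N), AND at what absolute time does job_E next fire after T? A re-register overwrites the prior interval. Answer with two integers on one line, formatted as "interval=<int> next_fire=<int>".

Answer: interval=7 next_fire=147

Derivation:
Op 1: register job_F */15 -> active={job_F:*/15}
Op 2: register job_A */15 -> active={job_A:*/15, job_F:*/15}
Op 3: register job_F */4 -> active={job_A:*/15, job_F:*/4}
Op 4: register job_G */11 -> active={job_A:*/15, job_F:*/4, job_G:*/11}
Op 5: register job_B */12 -> active={job_A:*/15, job_B:*/12, job_F:*/4, job_G:*/11}
Op 6: register job_A */17 -> active={job_A:*/17, job_B:*/12, job_F:*/4, job_G:*/11}
Op 7: register job_E */7 -> active={job_A:*/17, job_B:*/12, job_E:*/7, job_F:*/4, job_G:*/11}
Op 8: unregister job_G -> active={job_A:*/17, job_B:*/12, job_E:*/7, job_F:*/4}
Final interval of job_E = 7
Next fire of job_E after T=146: (146//7+1)*7 = 147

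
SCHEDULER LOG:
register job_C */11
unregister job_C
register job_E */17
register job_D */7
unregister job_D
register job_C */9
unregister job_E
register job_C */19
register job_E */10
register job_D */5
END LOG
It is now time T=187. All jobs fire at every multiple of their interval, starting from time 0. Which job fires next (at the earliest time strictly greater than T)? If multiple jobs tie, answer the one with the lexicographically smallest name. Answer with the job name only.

Answer: job_C

Derivation:
Op 1: register job_C */11 -> active={job_C:*/11}
Op 2: unregister job_C -> active={}
Op 3: register job_E */17 -> active={job_E:*/17}
Op 4: register job_D */7 -> active={job_D:*/7, job_E:*/17}
Op 5: unregister job_D -> active={job_E:*/17}
Op 6: register job_C */9 -> active={job_C:*/9, job_E:*/17}
Op 7: unregister job_E -> active={job_C:*/9}
Op 8: register job_C */19 -> active={job_C:*/19}
Op 9: register job_E */10 -> active={job_C:*/19, job_E:*/10}
Op 10: register job_D */5 -> active={job_C:*/19, job_D:*/5, job_E:*/10}
  job_C: interval 19, next fire after T=187 is 190
  job_D: interval 5, next fire after T=187 is 190
  job_E: interval 10, next fire after T=187 is 190
Earliest = 190, winner (lex tiebreak) = job_C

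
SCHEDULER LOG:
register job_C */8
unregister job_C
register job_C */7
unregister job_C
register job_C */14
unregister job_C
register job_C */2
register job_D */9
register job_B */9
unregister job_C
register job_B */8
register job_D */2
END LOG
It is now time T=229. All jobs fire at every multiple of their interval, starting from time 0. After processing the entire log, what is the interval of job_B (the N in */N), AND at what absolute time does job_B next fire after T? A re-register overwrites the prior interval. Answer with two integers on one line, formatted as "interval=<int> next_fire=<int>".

Answer: interval=8 next_fire=232

Derivation:
Op 1: register job_C */8 -> active={job_C:*/8}
Op 2: unregister job_C -> active={}
Op 3: register job_C */7 -> active={job_C:*/7}
Op 4: unregister job_C -> active={}
Op 5: register job_C */14 -> active={job_C:*/14}
Op 6: unregister job_C -> active={}
Op 7: register job_C */2 -> active={job_C:*/2}
Op 8: register job_D */9 -> active={job_C:*/2, job_D:*/9}
Op 9: register job_B */9 -> active={job_B:*/9, job_C:*/2, job_D:*/9}
Op 10: unregister job_C -> active={job_B:*/9, job_D:*/9}
Op 11: register job_B */8 -> active={job_B:*/8, job_D:*/9}
Op 12: register job_D */2 -> active={job_B:*/8, job_D:*/2}
Final interval of job_B = 8
Next fire of job_B after T=229: (229//8+1)*8 = 232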